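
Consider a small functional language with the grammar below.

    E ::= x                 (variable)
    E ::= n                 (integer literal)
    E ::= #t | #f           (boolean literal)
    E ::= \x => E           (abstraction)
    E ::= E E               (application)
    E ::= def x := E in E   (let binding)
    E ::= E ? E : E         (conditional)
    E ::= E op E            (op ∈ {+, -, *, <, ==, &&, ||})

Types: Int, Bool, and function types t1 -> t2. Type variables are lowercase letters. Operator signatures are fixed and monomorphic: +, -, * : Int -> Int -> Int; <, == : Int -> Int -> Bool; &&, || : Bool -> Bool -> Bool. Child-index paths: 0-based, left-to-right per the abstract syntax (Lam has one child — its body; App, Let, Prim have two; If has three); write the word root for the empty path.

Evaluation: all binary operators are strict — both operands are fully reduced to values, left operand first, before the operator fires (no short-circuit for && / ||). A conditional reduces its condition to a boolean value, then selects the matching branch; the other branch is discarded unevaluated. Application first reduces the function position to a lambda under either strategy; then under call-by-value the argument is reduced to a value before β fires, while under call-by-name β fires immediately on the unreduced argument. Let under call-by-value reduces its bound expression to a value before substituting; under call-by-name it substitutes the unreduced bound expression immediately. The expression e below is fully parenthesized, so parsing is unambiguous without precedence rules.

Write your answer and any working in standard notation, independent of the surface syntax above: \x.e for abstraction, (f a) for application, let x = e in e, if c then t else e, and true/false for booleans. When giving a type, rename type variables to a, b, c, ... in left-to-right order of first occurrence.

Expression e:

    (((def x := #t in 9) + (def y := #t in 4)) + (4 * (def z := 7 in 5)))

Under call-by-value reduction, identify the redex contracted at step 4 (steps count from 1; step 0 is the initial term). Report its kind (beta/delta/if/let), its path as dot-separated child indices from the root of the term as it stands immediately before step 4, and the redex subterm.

Working:
step 0: (((let x = true in 9) + (let y = true in 4)) + (4 * (let z = 7 in 5)))
step 1: [let@0.0] ((9 + (let y = true in 4)) + (4 * (let z = 7 in 5)))
step 2: [let@0.1] ((9 + 4) + (4 * (let z = 7 in 5)))
step 3: [delta@0] (13 + (4 * (let z = 7 in 5)))
step 4: [let@1.1] (13 + (4 * 5))

Answer: let at 1.1 : (let z = 7 in 5)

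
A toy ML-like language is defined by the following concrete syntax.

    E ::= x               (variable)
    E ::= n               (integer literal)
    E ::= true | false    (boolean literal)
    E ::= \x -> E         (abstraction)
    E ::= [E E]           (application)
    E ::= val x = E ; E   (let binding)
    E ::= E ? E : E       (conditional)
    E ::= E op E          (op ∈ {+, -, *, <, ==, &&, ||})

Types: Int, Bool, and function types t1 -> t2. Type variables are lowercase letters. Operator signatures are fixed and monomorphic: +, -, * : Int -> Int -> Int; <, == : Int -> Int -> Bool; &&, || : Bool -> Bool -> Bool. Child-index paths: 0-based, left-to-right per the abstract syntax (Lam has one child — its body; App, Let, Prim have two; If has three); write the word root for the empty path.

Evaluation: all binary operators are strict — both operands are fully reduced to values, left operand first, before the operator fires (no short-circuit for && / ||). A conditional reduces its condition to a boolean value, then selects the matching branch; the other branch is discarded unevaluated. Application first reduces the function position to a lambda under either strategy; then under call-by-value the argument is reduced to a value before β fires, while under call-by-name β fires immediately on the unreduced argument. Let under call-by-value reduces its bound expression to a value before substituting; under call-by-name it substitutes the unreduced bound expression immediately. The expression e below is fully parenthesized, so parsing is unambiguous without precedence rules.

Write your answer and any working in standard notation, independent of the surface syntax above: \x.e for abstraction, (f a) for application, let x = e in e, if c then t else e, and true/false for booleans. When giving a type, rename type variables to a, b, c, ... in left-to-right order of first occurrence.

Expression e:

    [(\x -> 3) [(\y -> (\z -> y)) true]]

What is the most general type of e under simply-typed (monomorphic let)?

Answer: Int

Working:
\x._ : a -> Int
y : b
\z._ : c -> b
\y._ : b -> c -> b
  unify b -> c -> b ~ Bool -> d
  unify b ~ Bool
  unify c -> Bool ~ d
_ _ : c -> Bool
  unify a -> Int ~ (c -> Bool) -> e
  unify a ~ c -> Bool
  unify Int ~ e
_ _ : Int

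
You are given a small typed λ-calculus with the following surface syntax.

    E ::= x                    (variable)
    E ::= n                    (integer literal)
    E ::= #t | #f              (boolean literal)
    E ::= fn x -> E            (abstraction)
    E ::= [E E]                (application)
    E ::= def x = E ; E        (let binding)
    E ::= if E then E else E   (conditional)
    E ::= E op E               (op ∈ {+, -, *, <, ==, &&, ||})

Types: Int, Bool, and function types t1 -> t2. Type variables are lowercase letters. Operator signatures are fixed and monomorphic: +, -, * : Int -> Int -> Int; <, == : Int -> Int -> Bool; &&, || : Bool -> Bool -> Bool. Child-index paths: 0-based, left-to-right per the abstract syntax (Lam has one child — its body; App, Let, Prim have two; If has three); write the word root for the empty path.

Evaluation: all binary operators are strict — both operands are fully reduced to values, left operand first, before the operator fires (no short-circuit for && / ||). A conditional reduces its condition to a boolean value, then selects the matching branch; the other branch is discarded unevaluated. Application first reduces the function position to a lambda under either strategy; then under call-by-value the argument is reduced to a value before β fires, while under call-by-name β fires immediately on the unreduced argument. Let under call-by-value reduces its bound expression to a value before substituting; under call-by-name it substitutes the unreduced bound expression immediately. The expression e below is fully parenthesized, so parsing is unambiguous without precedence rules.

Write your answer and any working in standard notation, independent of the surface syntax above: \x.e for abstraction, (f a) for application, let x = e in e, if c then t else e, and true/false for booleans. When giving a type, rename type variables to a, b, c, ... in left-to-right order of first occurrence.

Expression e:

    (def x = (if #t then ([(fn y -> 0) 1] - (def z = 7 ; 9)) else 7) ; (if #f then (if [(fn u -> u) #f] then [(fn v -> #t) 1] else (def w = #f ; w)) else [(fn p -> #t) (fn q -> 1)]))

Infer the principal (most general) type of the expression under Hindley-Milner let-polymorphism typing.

Answer: Bool

Derivation:
  unify Bool ~ Bool
\y._ : a -> Int
  unify a -> Int ~ Int -> b
  unify a ~ Int
  unify Int ~ b
_ _ : Int
  unify Int ~ Int
let z : Int
  unify Int ~ Int
  unify Int ~ Int
let x : Int
  unify Bool ~ Bool
u : c
\u._ : c -> c
  unify c -> c ~ Bool -> d
  unify c ~ Bool
  unify Bool ~ d
_ _ : Bool
  unify Bool ~ Bool
\v._ : e -> Bool
  unify e -> Bool ~ Int -> f
  unify e ~ Int
  unify Bool ~ f
_ _ : Bool
let w : Bool
w : Bool
  unify Bool ~ Bool
\p._ : g -> Bool
\q._ : h -> Int
  unify g -> Bool ~ (h -> Int) -> i
  unify g ~ h -> Int
  unify Bool ~ i
_ _ : Bool
  unify Bool ~ Bool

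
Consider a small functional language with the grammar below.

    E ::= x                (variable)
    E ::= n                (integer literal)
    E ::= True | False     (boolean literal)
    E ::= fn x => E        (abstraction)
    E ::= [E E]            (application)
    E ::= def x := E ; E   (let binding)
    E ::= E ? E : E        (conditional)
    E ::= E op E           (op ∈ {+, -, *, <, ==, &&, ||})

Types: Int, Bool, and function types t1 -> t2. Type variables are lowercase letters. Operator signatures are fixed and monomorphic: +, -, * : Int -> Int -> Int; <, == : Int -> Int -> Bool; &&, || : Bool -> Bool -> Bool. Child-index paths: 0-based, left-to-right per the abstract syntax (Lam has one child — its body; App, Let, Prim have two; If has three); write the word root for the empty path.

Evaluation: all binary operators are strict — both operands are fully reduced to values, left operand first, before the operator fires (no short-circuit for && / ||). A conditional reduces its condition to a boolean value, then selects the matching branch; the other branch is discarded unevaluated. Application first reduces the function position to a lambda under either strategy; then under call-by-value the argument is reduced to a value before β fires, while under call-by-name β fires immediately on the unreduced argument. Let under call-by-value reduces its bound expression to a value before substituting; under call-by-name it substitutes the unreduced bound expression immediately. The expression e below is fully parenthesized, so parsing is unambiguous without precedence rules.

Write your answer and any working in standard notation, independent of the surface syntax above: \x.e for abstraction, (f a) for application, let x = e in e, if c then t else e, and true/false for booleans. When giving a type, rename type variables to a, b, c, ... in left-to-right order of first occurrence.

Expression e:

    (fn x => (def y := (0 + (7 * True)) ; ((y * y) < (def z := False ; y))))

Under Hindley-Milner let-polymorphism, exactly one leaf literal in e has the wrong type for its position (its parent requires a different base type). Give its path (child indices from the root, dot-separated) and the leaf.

Working:
  unify Int ~ Int
  unify Int ~ Int
  unify Bool ~ Int
  FAIL: mismatch Bool ~ Int

Answer: 0.0.1.1 : true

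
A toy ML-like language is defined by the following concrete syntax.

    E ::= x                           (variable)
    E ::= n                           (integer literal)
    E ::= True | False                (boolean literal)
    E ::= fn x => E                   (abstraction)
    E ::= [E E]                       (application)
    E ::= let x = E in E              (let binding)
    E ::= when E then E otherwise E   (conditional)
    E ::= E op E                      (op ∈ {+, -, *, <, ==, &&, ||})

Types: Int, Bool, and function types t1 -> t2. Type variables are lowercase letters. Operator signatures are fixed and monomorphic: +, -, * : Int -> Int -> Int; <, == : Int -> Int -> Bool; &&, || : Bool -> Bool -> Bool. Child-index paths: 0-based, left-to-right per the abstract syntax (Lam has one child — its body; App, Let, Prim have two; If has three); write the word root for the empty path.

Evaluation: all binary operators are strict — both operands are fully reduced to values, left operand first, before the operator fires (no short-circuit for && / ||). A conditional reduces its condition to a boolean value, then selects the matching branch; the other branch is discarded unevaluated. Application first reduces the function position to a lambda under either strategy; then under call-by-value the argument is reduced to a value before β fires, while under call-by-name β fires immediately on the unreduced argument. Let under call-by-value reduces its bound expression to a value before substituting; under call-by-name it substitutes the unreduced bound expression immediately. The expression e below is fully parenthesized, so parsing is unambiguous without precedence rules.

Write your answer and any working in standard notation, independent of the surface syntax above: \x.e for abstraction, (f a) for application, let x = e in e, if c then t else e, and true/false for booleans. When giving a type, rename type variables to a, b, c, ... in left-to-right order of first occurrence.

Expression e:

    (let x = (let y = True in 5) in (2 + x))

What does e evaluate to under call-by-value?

Answer: 7

Trace:
step 0: (let x = (let y = true in 5) in (2 + x))
step 1: [let@0] (let x = 5 in (2 + x))
step 2: [let@root] (2 + 5)
step 3: [delta@root] 7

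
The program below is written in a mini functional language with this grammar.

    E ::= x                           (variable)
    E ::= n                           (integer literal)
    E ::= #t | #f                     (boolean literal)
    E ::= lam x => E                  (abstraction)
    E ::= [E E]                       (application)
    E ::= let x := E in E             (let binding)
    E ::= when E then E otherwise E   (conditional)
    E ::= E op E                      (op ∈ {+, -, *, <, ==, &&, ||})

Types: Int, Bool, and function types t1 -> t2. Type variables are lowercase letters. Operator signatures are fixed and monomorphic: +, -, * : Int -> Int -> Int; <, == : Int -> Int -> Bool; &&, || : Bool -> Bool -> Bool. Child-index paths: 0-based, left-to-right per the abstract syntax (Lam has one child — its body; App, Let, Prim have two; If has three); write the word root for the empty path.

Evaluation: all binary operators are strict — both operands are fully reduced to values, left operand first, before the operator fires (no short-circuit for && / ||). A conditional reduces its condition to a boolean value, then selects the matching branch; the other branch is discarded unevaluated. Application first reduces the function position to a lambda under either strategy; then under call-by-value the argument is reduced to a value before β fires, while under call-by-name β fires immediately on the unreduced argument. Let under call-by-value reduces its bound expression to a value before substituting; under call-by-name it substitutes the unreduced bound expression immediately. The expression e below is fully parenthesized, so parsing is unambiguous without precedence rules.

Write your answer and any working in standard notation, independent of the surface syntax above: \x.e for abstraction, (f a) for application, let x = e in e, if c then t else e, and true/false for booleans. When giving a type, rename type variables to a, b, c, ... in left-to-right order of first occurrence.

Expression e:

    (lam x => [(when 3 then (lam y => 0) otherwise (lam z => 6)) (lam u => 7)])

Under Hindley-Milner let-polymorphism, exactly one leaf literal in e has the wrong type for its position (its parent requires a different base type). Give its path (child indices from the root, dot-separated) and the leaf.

Answer: 0.0.0 : 3

Derivation:
  unify Int ~ Bool
  FAIL: mismatch Int ~ Bool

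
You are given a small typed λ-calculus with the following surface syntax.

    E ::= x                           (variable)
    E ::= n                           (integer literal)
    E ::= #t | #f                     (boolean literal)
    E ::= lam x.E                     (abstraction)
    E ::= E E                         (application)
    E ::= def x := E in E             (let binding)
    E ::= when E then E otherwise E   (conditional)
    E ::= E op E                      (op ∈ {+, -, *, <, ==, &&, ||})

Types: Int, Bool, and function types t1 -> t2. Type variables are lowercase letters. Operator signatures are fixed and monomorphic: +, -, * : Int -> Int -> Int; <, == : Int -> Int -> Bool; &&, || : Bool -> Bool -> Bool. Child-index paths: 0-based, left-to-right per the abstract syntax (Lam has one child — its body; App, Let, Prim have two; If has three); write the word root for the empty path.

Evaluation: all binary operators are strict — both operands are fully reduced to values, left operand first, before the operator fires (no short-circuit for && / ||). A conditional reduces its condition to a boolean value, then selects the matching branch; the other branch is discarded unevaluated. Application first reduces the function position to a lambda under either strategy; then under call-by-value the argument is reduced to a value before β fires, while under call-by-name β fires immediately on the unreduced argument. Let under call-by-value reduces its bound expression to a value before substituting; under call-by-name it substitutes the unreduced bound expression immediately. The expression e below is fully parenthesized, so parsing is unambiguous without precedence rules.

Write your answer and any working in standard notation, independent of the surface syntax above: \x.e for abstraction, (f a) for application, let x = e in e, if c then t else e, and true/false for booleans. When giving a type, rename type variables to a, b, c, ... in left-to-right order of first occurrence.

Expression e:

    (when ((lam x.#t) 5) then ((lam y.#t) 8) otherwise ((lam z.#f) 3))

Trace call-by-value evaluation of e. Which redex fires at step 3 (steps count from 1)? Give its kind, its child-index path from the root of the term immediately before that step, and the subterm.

Answer: beta at root : ((\y.true) 8)

Working:
step 0: (if ((\x.true) 5) then ((\y.true) 8) else ((\z.false) 3))
step 1: [beta@0] (if true then ((\y.true) 8) else ((\z.false) 3))
step 2: [if@root] ((\y.true) 8)
step 3: [beta@root] true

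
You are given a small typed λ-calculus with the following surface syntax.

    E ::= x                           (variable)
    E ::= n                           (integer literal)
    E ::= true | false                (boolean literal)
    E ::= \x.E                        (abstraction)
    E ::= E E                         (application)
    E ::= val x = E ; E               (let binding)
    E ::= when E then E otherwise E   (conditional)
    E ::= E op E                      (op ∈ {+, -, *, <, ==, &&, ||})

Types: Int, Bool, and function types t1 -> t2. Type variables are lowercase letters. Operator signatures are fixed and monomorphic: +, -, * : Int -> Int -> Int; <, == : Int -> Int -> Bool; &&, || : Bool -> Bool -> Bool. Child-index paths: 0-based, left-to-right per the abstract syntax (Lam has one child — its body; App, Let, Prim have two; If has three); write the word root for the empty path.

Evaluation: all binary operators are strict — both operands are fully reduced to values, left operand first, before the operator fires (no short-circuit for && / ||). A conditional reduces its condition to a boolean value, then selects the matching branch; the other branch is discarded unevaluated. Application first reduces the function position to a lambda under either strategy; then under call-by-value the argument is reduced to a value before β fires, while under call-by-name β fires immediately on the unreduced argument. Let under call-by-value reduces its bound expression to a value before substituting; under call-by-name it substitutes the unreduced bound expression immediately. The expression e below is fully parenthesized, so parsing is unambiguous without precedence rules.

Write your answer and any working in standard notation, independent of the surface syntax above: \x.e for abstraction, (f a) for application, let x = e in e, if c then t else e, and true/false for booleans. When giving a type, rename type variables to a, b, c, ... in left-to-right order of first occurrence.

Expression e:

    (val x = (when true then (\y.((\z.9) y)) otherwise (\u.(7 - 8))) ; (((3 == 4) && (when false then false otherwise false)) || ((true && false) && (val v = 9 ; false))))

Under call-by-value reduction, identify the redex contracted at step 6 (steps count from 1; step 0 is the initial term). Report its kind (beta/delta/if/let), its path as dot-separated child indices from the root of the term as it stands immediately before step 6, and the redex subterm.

Answer: delta at 1.0 : (true && false)

Trace:
step 0: (let x = (if true then (\y.((\z.9) y)) else (\u.(7 - 8))) in (((3 == 4) && (if false then false else false)) || ((true && false) && (let v = 9 in false))))
step 1: [if@0] (let x = (\y.((\z.9) y)) in (((3 == 4) && (if false then false else false)) || ((true && false) && (let v = 9 in false))))
step 2: [let@root] (((3 == 4) && (if false then false else false)) || ((true && false) && (let v = 9 in false)))
step 3: [delta@0.0] ((false && (if false then false else false)) || ((true && false) && (let v = 9 in false)))
step 4: [if@0.1] ((false && false) || ((true && false) && (let v = 9 in false)))
step 5: [delta@0] (false || ((true && false) && (let v = 9 in false)))
step 6: [delta@1.0] (false || (false && (let v = 9 in false)))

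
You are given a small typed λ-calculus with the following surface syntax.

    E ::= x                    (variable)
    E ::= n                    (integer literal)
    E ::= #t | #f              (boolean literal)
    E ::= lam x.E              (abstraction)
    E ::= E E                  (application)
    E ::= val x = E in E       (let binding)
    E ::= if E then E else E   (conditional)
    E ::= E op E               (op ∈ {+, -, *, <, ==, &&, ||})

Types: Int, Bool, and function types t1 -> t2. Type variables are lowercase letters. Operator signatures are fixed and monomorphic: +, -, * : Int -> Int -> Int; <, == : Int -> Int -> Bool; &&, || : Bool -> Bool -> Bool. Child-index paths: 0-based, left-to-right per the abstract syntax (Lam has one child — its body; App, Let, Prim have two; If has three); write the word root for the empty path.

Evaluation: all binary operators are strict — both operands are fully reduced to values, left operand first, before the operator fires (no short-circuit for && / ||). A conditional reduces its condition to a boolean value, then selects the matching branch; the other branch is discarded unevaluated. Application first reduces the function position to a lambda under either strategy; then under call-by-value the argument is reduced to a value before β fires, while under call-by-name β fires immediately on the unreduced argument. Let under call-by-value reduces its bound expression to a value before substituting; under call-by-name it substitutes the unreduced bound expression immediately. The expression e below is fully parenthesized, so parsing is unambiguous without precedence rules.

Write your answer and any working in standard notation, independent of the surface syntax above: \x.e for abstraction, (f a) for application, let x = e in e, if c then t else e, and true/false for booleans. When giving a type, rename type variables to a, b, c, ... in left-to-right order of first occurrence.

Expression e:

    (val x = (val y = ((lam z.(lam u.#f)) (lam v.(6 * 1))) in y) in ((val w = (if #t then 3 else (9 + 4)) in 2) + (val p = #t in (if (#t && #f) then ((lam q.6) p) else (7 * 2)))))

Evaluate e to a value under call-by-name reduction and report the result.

Answer: 16

Working:
step 0: (let x = (let y = ((\z.(\u.false)) (\v.(6 * 1))) in y) in ((let w = (if true then 3 else (9 + 4)) in 2) + (let p = true in (if (true && false) then ((\q.6) p) else (7 * 2)))))
step 1: [let@root] ((let w = (if true then 3 else (9 + 4)) in 2) + (let p = true in (if (true && false) then ((\q.6) p) else (7 * 2))))
step 2: [let@0] (2 + (let p = true in (if (true && false) then ((\q.6) p) else (7 * 2))))
step 3: [let@1] (2 + (if (true && false) then ((\q.6) true) else (7 * 2)))
step 4: [delta@1.0] (2 + (if false then ((\q.6) true) else (7 * 2)))
step 5: [if@1] (2 + (7 * 2))
step 6: [delta@1] (2 + 14)
step 7: [delta@root] 16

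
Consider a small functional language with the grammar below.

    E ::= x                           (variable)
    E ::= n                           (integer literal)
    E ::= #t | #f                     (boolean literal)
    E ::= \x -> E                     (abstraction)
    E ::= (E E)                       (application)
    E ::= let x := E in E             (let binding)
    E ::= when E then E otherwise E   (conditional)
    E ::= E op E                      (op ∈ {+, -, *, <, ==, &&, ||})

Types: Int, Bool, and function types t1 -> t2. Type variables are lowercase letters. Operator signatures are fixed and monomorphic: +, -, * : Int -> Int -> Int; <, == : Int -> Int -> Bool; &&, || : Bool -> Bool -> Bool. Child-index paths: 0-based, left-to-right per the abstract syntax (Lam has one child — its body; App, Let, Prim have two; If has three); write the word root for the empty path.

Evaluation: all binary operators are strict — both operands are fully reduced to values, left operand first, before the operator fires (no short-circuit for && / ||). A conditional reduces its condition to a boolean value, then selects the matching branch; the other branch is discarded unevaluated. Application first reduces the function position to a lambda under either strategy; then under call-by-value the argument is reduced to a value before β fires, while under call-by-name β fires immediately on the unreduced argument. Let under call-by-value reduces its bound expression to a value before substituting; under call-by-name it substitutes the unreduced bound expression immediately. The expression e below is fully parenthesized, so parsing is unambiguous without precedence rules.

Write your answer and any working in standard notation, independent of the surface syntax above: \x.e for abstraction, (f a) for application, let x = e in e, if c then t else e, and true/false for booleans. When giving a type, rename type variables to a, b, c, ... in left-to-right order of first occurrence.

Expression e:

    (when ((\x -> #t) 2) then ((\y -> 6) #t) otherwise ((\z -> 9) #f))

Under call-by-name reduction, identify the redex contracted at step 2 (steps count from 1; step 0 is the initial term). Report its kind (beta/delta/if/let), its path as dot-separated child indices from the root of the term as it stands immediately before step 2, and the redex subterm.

Derivation:
step 0: (if ((\x.true) 2) then ((\y.6) true) else ((\z.9) false))
step 1: [beta@0] (if true then ((\y.6) true) else ((\z.9) false))
step 2: [if@root] ((\y.6) true)

Answer: if at root : (if true then ((\y.6) true) else ((\z.9) false))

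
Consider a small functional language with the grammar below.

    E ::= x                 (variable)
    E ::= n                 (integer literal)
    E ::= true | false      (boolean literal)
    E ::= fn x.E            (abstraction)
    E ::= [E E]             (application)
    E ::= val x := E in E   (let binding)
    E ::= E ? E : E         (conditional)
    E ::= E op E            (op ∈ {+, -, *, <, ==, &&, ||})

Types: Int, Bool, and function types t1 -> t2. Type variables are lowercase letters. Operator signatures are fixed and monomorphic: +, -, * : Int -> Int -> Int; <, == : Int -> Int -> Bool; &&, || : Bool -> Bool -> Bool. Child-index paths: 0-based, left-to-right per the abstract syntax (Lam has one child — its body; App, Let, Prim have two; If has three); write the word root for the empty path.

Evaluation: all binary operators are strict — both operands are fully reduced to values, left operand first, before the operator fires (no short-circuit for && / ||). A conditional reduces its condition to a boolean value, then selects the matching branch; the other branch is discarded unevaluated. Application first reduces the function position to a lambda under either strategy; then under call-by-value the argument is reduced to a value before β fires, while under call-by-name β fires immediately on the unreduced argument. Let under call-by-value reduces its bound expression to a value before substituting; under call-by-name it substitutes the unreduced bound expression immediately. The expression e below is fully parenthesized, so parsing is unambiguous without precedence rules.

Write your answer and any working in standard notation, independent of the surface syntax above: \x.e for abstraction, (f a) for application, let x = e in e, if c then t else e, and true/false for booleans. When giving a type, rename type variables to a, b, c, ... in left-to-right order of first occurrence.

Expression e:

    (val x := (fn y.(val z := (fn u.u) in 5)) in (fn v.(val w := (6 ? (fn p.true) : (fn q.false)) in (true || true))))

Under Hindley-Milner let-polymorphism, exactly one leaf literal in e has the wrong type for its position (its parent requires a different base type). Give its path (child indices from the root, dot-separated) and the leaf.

Working:
u : b
\u._ : b -> b
let z : forall. b -> b
\y._ : a -> Int
let x : forall. a -> Int
  unify Int ~ Bool
  FAIL: mismatch Int ~ Bool

Answer: 1.0.0.0 : 6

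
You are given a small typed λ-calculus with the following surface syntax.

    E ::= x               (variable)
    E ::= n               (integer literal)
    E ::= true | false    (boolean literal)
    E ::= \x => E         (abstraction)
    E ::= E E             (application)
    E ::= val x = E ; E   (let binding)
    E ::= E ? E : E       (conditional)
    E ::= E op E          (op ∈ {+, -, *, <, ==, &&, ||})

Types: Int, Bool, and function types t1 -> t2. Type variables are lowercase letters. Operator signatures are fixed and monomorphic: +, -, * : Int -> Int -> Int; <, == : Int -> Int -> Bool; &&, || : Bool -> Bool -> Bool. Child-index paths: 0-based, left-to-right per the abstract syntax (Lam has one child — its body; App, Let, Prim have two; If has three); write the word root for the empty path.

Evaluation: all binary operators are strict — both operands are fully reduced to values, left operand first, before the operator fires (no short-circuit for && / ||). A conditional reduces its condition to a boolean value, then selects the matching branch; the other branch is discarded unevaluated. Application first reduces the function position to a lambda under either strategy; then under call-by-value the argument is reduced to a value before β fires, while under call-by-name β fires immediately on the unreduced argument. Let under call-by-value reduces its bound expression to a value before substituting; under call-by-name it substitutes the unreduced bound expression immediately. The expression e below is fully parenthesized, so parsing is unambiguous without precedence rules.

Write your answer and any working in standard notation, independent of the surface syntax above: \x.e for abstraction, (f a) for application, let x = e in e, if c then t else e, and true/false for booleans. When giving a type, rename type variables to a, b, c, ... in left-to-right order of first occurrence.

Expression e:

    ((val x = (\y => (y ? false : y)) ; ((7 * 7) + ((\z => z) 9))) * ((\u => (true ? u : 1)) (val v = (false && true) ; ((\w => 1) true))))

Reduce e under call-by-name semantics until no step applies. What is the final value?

Answer: 58

Trace:
step 0: ((let x = (\y.(if y then false else y)) in ((7 * 7) + ((\z.z) 9))) * ((\u.(if true then u else 1)) (let v = (false && true) in ((\w.1) true))))
step 1: [let@0] (((7 * 7) + ((\z.z) 9)) * ((\u.(if true then u else 1)) (let v = (false && true) in ((\w.1) true))))
step 2: [delta@0.0] ((49 + ((\z.z) 9)) * ((\u.(if true then u else 1)) (let v = (false && true) in ((\w.1) true))))
step 3: [beta@0.1] ((49 + 9) * ((\u.(if true then u else 1)) (let v = (false && true) in ((\w.1) true))))
step 4: [delta@0] (58 * ((\u.(if true then u else 1)) (let v = (false && true) in ((\w.1) true))))
step 5: [beta@1] (58 * (if true then (let v = (false && true) in ((\w.1) true)) else 1))
step 6: [if@1] (58 * (let v = (false && true) in ((\w.1) true)))
step 7: [let@1] (58 * ((\w.1) true))
step 8: [beta@1] (58 * 1)
step 9: [delta@root] 58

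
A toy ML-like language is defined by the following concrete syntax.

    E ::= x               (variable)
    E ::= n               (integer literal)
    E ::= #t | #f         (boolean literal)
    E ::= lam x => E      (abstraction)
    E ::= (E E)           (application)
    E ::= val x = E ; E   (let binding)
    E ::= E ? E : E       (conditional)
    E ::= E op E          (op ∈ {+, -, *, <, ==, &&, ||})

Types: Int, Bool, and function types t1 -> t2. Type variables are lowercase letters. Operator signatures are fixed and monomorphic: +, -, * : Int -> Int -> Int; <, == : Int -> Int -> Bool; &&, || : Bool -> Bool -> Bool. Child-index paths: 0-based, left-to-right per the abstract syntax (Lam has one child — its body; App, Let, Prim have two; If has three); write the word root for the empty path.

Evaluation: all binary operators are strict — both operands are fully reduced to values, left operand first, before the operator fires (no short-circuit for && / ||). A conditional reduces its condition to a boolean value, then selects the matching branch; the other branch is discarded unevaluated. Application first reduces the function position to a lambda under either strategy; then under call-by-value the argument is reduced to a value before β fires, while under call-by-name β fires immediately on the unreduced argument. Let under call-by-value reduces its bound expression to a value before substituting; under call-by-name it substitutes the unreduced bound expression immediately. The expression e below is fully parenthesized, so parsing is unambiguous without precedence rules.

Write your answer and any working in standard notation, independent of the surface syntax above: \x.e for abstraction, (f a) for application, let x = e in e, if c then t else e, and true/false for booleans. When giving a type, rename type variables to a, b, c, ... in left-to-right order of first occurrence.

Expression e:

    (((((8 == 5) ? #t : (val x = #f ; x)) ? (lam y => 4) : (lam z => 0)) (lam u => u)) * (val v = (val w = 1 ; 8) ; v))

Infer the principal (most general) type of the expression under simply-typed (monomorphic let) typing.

Answer: Int

Working:
  unify Int ~ Int
  unify Int ~ Int
  unify Bool ~ Bool
let x : Bool
x : Bool
  unify Bool ~ Bool
  unify Bool ~ Bool
\y._ : a -> Int
\z._ : b -> Int
  unify a -> Int ~ b -> Int
  unify a ~ b
  unify Int ~ Int
u : c
\u._ : c -> c
  unify b -> Int ~ (c -> c) -> d
  unify b ~ c -> c
  unify Int ~ d
_ _ : Int
  unify Int ~ Int
let w : Int
let v : Int
v : Int
  unify Int ~ Int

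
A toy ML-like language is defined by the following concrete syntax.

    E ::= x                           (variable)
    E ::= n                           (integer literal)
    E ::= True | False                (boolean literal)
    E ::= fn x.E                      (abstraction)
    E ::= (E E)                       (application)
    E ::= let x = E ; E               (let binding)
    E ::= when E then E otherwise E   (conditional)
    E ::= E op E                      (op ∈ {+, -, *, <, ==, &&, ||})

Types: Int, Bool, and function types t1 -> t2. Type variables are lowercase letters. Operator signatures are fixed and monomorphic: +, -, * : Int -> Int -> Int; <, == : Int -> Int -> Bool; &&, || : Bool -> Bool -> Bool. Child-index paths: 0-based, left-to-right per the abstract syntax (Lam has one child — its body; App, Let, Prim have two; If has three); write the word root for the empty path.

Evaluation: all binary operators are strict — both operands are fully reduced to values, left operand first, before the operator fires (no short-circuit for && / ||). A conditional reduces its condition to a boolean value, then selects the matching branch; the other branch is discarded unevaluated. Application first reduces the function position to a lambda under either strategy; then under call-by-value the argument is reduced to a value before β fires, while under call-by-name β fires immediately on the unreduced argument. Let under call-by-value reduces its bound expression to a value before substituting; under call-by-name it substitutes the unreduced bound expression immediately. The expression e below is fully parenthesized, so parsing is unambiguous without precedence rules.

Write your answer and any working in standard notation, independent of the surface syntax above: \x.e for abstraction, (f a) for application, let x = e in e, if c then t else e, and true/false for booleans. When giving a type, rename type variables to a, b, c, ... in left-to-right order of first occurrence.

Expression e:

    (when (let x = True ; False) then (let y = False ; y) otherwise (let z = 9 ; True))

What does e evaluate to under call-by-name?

Answer: true

Working:
step 0: (if (let x = true in false) then (let y = false in y) else (let z = 9 in true))
step 1: [let@0] (if false then (let y = false in y) else (let z = 9 in true))
step 2: [if@root] (let z = 9 in true)
step 3: [let@root] true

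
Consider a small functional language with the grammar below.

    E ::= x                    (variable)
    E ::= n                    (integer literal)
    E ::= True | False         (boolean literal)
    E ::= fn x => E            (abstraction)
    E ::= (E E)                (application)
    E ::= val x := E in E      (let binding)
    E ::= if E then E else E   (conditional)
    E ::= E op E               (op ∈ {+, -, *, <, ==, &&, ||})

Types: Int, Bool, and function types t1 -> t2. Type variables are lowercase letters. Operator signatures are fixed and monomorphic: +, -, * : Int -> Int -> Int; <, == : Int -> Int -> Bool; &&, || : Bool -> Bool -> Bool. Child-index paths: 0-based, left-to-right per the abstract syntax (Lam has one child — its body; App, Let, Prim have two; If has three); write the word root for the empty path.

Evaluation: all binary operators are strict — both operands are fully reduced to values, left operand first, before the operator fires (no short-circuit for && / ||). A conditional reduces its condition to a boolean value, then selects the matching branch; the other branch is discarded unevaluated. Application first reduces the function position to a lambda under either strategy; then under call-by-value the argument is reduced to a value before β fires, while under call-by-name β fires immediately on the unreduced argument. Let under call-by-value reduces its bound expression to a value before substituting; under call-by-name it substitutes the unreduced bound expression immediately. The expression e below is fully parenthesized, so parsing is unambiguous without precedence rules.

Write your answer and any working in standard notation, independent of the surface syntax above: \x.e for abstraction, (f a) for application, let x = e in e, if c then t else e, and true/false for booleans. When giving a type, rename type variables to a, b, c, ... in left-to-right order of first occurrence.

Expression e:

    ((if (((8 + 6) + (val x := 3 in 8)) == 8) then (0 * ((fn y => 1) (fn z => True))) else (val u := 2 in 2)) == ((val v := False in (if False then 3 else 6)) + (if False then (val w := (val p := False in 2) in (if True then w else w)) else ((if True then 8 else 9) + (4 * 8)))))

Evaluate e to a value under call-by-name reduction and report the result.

Answer: false

Derivation:
step 0: ((if (((8 + 6) + (let x = 3 in 8)) == 8) then (0 * ((\y.1) (\z.true))) else (let u = 2 in 2)) == ((let v = false in (if false then 3 else 6)) + (if false then (let w = (let p = false in 2) in (if true then w else w)) else ((if true then 8 else 9) + (4 * 8)))))
step 1: [delta@0.0.0.0] ((if ((14 + (let x = 3 in 8)) == 8) then (0 * ((\y.1) (\z.true))) else (let u = 2 in 2)) == ((let v = false in (if false then 3 else 6)) + (if false then (let w = (let p = false in 2) in (if true then w else w)) else ((if true then 8 else 9) + (4 * 8)))))
step 2: [let@0.0.0.1] ((if ((14 + 8) == 8) then (0 * ((\y.1) (\z.true))) else (let u = 2 in 2)) == ((let v = false in (if false then 3 else 6)) + (if false then (let w = (let p = false in 2) in (if true then w else w)) else ((if true then 8 else 9) + (4 * 8)))))
step 3: [delta@0.0.0] ((if (22 == 8) then (0 * ((\y.1) (\z.true))) else (let u = 2 in 2)) == ((let v = false in (if false then 3 else 6)) + (if false then (let w = (let p = false in 2) in (if true then w else w)) else ((if true then 8 else 9) + (4 * 8)))))
step 4: [delta@0.0] ((if false then (0 * ((\y.1) (\z.true))) else (let u = 2 in 2)) == ((let v = false in (if false then 3 else 6)) + (if false then (let w = (let p = false in 2) in (if true then w else w)) else ((if true then 8 else 9) + (4 * 8)))))
step 5: [if@0] ((let u = 2 in 2) == ((let v = false in (if false then 3 else 6)) + (if false then (let w = (let p = false in 2) in (if true then w else w)) else ((if true then 8 else 9) + (4 * 8)))))
step 6: [let@0] (2 == ((let v = false in (if false then 3 else 6)) + (if false then (let w = (let p = false in 2) in (if true then w else w)) else ((if true then 8 else 9) + (4 * 8)))))
step 7: [let@1.0] (2 == ((if false then 3 else 6) + (if false then (let w = (let p = false in 2) in (if true then w else w)) else ((if true then 8 else 9) + (4 * 8)))))
step 8: [if@1.0] (2 == (6 + (if false then (let w = (let p = false in 2) in (if true then w else w)) else ((if true then 8 else 9) + (4 * 8)))))
step 9: [if@1.1] (2 == (6 + ((if true then 8 else 9) + (4 * 8))))
step 10: [if@1.1.0] (2 == (6 + (8 + (4 * 8))))
step 11: [delta@1.1.1] (2 == (6 + (8 + 32)))
step 12: [delta@1.1] (2 == (6 + 40))
step 13: [delta@1] (2 == 46)
step 14: [delta@root] false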